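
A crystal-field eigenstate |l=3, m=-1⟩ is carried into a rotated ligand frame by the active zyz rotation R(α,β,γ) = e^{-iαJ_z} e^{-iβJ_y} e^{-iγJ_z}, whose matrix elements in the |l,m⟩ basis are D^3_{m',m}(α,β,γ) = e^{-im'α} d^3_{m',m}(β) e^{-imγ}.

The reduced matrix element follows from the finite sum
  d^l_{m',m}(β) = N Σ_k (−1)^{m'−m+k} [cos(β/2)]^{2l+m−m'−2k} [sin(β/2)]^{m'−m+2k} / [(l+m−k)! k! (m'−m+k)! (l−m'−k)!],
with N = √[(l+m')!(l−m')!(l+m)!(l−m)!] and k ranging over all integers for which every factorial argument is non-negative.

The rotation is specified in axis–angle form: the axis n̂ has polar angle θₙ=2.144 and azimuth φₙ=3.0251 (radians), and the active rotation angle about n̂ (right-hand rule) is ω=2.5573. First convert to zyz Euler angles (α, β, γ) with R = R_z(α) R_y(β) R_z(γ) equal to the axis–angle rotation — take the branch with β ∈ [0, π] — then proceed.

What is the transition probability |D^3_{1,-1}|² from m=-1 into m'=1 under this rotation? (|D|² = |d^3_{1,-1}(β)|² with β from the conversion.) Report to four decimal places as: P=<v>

Axis–angle → zyz. n̂ = (sinθₙcosφₙ, sinθₙsinφₙ, cosθₙ) = (-0.834474, +0.097652, -0.542326), ω = 2.5573.
R = I cosω + sinω [n̂]ₓ + (1−cosω) n̂n̂ᵀ gives
  R = [+0.443068, +0.149695, +0.883902; -0.448610, -0.816613, +0.363171; +0.776170, -0.557436, -0.294660]
β = atan2(√(R₁₃²+R₂₃²), R₃₃) = 1.869896; α = atan2(R₂₃, R₁₃) mod 2π = 0.389844; γ = atan2(R₃₂, −R₃₁) mod 2π = 3.764422
Split into d^3_{1,-1}(β=1.8699) × two z-phases.
With c≡cos(β/2)=0.593860 and s≡sin(β/2)=0.804568, N=[24·2·2·24]^{1/2}=48.000000
k∈{0,1,2} keeps every argument non-negative
  k=0: (−1)^2·48.0000/(8)·0.5939^4·0.8046^2 = +0.483074
  k=1: (−1)^3·48.0000/(6)·0.5939^2·0.8046^4 = -1.182252
  k=2: (−1)^4·48.0000/(48)·0.5939^0·0.8046^6 = +0.271255
d^3_{1,-1}(1.8699) = +0.483074 -1.182252 +0.271255 = -0.427923
|D^3_{1,-1}|² = |d^3_{1,-1}(β)|² = (-0.427923)² = 0.183118 (the z-rotation phases have unit modulus)

P=0.1831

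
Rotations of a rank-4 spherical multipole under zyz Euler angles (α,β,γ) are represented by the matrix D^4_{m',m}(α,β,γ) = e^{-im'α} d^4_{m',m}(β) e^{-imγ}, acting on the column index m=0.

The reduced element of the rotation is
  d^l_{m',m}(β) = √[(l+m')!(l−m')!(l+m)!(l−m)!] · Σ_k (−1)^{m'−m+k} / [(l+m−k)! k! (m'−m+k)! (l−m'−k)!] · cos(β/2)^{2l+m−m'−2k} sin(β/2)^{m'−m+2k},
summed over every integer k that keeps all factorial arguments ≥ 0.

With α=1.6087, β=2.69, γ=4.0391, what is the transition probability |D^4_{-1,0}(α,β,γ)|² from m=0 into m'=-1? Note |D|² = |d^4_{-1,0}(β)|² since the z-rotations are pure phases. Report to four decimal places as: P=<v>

P=0.3427

Split into d^4_{-1,0}(β=2.6900) × two z-phases.
Half-angle: c=0.223883, s=0.974616. N=√(6·120·24·24)=643.987578
k∈{1,2,3,4} keeps every argument non-negative
  k=1: (−1)^0·643.9876/(144)·0.2239^7·0.9746^1 = +0.000123
  k=2: (−1)^1·643.9876/(24)·0.2239^5·0.9746^3 = -0.013972
  k=3: (−1)^2·643.9876/(24)·0.2239^3·0.9746^5 = +0.264786
  k=4: (−1)^3·643.9876/(144)·0.2239^1·0.9746^7 = -0.836316
d^4_{-1,0}(2.6900) = +0.000123 -0.013972 +0.264786 -0.836316 = -0.585379
|D^4_{-1,0}|² = |d^4_{-1,0}(β)|² = (-0.585379)² = 0.342669 (the z-rotation phases have unit modulus)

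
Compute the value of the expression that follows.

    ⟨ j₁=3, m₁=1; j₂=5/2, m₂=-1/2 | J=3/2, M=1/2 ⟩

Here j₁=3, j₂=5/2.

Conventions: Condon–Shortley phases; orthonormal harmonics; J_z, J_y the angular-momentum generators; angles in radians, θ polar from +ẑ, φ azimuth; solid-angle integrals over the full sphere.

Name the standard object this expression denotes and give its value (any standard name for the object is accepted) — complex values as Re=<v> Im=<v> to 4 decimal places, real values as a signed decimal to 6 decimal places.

Clebsch–Gordan coefficient, −√(1/105) ≈ -0.097590

This is a Clebsch–Gordan (vector-coupling) coefficient.
triangle: 4!·2!·1!/8! = 48/40320
(j±m)!: 4!·2!·2!·3!·2!·1! = 1152
prefactor² = (2J+1)·Δ·N² = 192/35
  k=1: −1/(1!·3!·1!·1!·1!·0!) = -1/6
  k=2: +1/(2!·2!·0!·0!·2!·1!) = 1/8
Σ = -1/24  ⇒  CG² = 192/35·(-1/24)² = 1/105
CG = −√(1/105) = -0.097590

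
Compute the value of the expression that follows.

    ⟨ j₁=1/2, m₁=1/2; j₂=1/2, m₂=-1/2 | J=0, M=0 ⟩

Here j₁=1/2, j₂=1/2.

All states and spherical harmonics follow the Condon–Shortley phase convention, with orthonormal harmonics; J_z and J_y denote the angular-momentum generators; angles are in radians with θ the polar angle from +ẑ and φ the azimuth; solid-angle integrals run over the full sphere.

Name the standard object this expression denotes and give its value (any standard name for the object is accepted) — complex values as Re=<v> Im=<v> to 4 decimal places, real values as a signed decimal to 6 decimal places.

This is a Clebsch–Gordan (vector-coupling) coefficient.
√[1·1!0!0!/2! · 1!0!0!1!0!0!] = √(1/2)
  +(−1)^0/∏(0,1,0,0,0,0)! = 1  (running 1)
⟨..|..⟩ = √(1/2)·(1) = +0.707107

Clebsch–Gordan coefficient, +√(1/2) ≈ +0.707107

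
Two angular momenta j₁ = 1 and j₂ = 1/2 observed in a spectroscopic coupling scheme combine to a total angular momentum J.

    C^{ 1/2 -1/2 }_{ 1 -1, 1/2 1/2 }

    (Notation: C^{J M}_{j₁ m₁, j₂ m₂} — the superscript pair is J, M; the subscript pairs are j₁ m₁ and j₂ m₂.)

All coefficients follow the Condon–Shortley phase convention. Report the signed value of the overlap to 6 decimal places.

√[2·1!1!0!/3! · 0!2!1!0!0!1!] = √(2/3)
  +(−1)^1/∏(1,0,1,0,0,0)! = -1  (running -1)
⟨..|..⟩ = √(2/3)·(-1) = -0.816497

-0.816497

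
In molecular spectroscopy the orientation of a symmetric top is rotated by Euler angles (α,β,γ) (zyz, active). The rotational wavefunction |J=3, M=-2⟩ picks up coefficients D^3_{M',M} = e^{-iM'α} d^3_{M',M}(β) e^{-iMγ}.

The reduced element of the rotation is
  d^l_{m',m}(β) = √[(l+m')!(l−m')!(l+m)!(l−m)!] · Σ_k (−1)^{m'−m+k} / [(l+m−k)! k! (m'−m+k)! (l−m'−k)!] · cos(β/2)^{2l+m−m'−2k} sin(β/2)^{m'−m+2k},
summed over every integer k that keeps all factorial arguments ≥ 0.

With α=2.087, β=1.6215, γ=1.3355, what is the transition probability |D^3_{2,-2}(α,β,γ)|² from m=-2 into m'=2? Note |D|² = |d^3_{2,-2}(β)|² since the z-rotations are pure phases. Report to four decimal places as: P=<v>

P=0.2601

Split into d^3_{2,-2}(β=1.6215) × two z-phases.
Half-angle: c=0.688955, s=0.724804. N=√(120·1·1·120)=120.000000
Admissible k: 0..1 (factorial args all ≥0)
  k=0: (−1)^4·120.0000/(24)·0.6890^2·0.7248^4 = +0.654989
  k=1: (−1)^5·120.0000/(120)·0.6890^0·0.7248^6 = -0.144985
d^3_{2,-2}(1.6215) = +0.654989 -0.144985 = +0.510004
|D^3_{2,-2}|² = |d^3_{2,-2}(β)|² = (+0.510004)² = 0.260104 (the z-rotation phases have unit modulus)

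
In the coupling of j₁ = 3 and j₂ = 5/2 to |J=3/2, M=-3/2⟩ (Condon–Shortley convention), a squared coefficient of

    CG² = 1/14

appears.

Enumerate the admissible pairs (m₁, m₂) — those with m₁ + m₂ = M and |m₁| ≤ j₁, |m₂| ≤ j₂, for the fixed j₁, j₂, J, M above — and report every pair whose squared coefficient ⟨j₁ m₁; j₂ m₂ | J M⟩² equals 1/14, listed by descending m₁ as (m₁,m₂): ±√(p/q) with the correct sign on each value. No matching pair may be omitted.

Admissible pairs with m₁+m₂ = M = -3/2: (-3,3/2), (-2,1/2), (-1,-1/2), (0,-3/2), (1,-5/2)
  (m₁,m₂)=(1,-5/2): CG² = 1/14, CG = +√(1/14)   ← matches the target
  (m₁,m₂)=(0,-3/2): CG² = 6/35, CG = −√(6/35)
  (m₁,m₂)=(-1,-1/2): CG² = 9/35, CG = +√(9/35)
  (m₁,m₂)=(-2,1/2): CG² = 2/7, CG = −√(2/7)
  (m₁,m₂)=(-3,3/2): CG² = 3/14, CG = +√(3/14)
Pairs with CG² = 1/14: (1,-5/2): +√(1/14)

(1,-5/2): +√(1/14)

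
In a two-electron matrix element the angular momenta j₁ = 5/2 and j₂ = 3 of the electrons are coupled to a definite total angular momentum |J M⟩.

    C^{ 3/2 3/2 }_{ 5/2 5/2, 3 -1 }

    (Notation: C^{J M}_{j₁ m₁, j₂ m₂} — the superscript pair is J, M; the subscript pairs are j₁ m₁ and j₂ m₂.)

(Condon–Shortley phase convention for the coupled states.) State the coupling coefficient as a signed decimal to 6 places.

+√(1/14) = +0.267261

√[4·4!1!2!/8! · 5!0!2!4!3!0!] = √(1152/7)
  +(−1)^0/∏(0,4,0,2,1,0)! = 1/48  (running 1/48)
⟨..|..⟩ = √(1152/7)·(1/48) = +0.267261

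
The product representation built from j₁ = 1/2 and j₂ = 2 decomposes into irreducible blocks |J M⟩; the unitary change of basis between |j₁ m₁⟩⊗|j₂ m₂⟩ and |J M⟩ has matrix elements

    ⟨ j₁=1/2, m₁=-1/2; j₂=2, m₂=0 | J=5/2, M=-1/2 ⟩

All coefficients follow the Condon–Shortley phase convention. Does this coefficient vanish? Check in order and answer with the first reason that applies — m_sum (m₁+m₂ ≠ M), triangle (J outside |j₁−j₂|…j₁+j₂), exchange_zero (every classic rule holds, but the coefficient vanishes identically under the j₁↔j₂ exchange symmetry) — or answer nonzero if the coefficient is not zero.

nonzero

m-sum: m₁+m₂ = -1/2+0 = -1/2, M = -1/2  ✓
triangle: |j₁−j₂| = 3/2 ≤ J = 5/2 ≤ j₁+j₂ = 5/2  ✓
exchange: j₁≠j₂ or m₁≠m₂ — the exchange symmetry imposes no constraint here
value check: CG = +√(3/5) = +0.774597 ≠ 0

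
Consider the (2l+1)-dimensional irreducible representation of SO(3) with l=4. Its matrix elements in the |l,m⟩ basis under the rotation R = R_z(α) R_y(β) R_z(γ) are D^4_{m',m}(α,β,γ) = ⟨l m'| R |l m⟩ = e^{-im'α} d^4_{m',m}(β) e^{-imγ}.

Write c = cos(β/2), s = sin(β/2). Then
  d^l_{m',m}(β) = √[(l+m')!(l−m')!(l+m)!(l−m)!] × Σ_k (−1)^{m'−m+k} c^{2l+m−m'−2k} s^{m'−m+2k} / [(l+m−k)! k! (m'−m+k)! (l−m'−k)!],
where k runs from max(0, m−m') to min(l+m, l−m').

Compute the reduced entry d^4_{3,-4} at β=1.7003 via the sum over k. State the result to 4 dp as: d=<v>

d^4_{3,-4}(β=1.7003) via the finite sum:
Half-angle: c=0.659870, s=0.751379. N=√(5040·1·1·40320)=14255.272709
k: max(0,(-4)−(3))=0 … min(4+(-4),4−(3))=0
  k=0: (−1)^7·14255.2727/(5040)·0.6599^1·0.7514^7 = -0.252359
d^4_{3,-4}(1.7003) = -0.252359

d=-0.2524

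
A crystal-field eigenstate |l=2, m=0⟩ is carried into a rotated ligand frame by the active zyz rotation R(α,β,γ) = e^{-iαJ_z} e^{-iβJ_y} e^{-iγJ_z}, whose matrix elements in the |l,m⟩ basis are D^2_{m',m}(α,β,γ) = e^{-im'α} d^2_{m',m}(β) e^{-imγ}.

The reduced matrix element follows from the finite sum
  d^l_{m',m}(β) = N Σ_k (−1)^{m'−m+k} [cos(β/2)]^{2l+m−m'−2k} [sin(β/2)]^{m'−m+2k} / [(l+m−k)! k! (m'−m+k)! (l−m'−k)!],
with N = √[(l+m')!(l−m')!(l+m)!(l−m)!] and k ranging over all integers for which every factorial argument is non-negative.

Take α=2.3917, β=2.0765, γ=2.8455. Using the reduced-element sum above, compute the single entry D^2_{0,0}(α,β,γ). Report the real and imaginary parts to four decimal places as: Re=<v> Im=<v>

Re=-0.1480 Im=0.0000

Split into d^2_{0,0}(β=2.0765) × two z-phases.
c=cos(2.076500/2)=0.507729, s=sin(2.076500/2)=0.861517; N=√[2·2·2·2]=4.000000
Admissible k: 0..2 (factorial args all ≥0)
  k=0: (−1)^0·4.0000/(4)·0.5077^4·0.8615^0 = +0.066455
  k=1: (−1)^1·4.0000/(1)·0.5077^2·0.8615^2 = -0.765334
  k=2: (−1)^2·4.0000/(4)·0.5077^0·0.8615^4 = +0.550878
d^2_{0,0}(2.0765) = +0.066455 -0.765334 +0.550878 = -0.148001
Phases: e^{-i·(0)·2.3917}=+1.000000+0.000000i, e^{-i·(0)·2.8455}=+1.000000+0.000000i ⇒ D=-0.148001+0.000000i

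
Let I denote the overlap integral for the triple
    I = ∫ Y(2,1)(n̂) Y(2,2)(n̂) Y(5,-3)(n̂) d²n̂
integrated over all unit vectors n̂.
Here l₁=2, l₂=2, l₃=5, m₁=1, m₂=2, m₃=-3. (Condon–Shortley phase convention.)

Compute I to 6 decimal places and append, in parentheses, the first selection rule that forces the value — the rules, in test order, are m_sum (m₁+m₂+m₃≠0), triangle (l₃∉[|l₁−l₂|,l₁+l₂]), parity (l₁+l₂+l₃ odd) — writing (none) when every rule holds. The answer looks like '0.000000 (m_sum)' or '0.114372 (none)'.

|2−2|≤5≤2+2 violated ⇒ I = 0

0.000000 (triangle)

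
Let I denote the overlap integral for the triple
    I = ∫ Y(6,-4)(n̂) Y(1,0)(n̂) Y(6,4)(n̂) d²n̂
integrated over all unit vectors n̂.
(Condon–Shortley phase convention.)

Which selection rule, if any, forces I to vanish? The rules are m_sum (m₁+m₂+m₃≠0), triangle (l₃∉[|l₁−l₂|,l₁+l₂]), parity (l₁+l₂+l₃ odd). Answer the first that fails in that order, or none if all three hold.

azimuthal sum: -4 + 0 + 4 = 0  ✓
5 ≤ 6 ≤ 7 (triangle on l)  ✓
L = 6 + 1 + 6 = 13 (odd)  ✗

parity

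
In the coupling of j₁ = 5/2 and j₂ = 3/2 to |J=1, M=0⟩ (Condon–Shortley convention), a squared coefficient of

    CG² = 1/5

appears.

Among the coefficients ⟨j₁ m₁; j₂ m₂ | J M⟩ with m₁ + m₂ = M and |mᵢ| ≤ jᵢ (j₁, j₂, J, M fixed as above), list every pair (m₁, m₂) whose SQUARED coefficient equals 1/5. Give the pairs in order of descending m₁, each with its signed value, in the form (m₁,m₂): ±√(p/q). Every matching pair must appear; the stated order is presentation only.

Admissible pairs with m₁+m₂ = M = 0: (-3/2,3/2), (-1/2,1/2), (1/2,-1/2), (3/2,-3/2)
  (m₁,m₂)=(3/2,-3/2): CG² = 1/5, CG = +√(1/5)   ← matches the target
  (m₁,m₂)=(1/2,-1/2): CG² = 3/10, CG = −√(3/10)
  (m₁,m₂)=(-1/2,1/2): CG² = 3/10, CG = +√(3/10)
  (m₁,m₂)=(-3/2,3/2): CG² = 1/5, CG = −√(1/5)   ← matches the target
Pairs with CG² = 1/5: (3/2,-3/2): +√(1/5); (-3/2,3/2): −√(1/5)

(3/2,-3/2): +√(1/5); (-3/2,3/2): −√(1/5)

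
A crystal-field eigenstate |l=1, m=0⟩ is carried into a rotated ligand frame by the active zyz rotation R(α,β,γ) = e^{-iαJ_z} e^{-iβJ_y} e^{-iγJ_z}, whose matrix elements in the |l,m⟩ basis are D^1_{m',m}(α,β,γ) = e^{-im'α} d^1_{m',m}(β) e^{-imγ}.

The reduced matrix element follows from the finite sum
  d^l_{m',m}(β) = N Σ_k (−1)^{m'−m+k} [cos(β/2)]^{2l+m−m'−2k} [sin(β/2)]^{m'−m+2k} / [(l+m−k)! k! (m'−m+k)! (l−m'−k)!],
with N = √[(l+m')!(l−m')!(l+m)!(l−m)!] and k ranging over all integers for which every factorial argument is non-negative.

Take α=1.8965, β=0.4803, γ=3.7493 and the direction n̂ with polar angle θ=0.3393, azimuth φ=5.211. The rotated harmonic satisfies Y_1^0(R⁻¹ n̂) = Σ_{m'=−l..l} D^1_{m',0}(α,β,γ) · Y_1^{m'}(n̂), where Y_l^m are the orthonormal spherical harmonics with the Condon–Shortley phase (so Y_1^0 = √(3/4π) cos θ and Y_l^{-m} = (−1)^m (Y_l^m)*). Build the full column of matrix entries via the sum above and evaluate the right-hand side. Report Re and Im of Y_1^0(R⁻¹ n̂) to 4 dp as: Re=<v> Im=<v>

Re=0.3346 Im=0.0000

Need the full column D^1_{m',0} for m'=−1..1 at α=1.8965, β=0.4803, γ=3.7493.
cos(β/2)=0.971302, sin(β/2)=0.237848
d^1_{-1,0}: single k=1 term ⇒ +0.326715;  D = -0.104541+0.309539i
d^1_{0,0}: k∈[0..1] ⇒ +0.943428 -0.056572 = +0.886856;  D = +0.886856+0.000000i
d^1_{1,0}: single k=0 term ⇒ -0.326715;  D = +0.104541+0.309539i
Y_1^{m'}(θ=0.3393,φ=5.211) and Σ D·Y over m':
  (-0.1045+0.3095i)·(+0.0550+0.1010i)  (+0.8869+0.0000i)·(+0.4607+0.0000i)  (+0.1045+0.3095i)·(-0.0550+0.1010i)
Y_1^0(R⁻¹ n̂) = +0.334598+0.000000i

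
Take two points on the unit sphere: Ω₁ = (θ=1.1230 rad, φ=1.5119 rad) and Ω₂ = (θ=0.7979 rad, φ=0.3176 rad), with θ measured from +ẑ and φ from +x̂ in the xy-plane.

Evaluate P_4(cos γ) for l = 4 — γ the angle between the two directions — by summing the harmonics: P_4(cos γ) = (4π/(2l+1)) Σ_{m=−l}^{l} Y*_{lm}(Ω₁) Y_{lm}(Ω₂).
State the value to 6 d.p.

Addition theorem: P_4(cos γ) = (4π/9) Σ_m Y*_{lm}(Ω₁) Y_{lm}(Ω₂), m = −4…4:
  m=-4: Y*=+0.284091-0.068194i  Y=+0.034394-0.111029i  product +0.002199-0.033888i
  m=-3: Y*=-0.069769-0.390752i  Y=+0.185780-0.261335i  product -0.115079-0.054361i
  m=-2: Y*=-0.084299+0.009976i  Y=+0.332934-0.245409i  product -0.025618+0.024009i
  m=-1: Y*=-0.018343-0.311078i  Y=+0.092665-0.030461i  product -0.011176-0.028267i
  m=+0: Y*=-0.147471-0.000000i  Y=-0.349836+0.000000i  product +0.051591+0.000000i
  m=+1: Y*=+0.018343-0.311078i  Y=-0.092665-0.030461i  product -0.011176+0.028267i
  m=+2: Y*=-0.084299-0.009976i  Y=+0.332934+0.245409i  product -0.025618-0.024009i
  m=+3: Y*=+0.069769-0.390752i  Y=-0.185780-0.261335i  product -0.115079+0.054361i
  m=+4: Y*=+0.284091+0.068194i  Y=+0.034394+0.111029i  product +0.002199+0.033888i
Accumulated sum -0.247755-0.000000i; after 4π/(2l+1) scaling, -0.345932-0.000000i ⇒ P_4 = -0.345932

-0.345932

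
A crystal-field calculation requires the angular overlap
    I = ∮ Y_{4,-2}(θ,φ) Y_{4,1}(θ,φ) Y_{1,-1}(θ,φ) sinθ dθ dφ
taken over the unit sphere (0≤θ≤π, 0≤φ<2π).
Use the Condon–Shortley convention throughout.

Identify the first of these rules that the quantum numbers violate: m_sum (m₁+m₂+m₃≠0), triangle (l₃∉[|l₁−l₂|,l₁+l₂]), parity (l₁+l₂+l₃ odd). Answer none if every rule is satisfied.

m_sum

Σmᵢ = -2  ✗
l₃∈[|l₁−l₂|,l₁+l₂]=[0,8], have l₃=1
Σlᵢ = 9 ⇒ odd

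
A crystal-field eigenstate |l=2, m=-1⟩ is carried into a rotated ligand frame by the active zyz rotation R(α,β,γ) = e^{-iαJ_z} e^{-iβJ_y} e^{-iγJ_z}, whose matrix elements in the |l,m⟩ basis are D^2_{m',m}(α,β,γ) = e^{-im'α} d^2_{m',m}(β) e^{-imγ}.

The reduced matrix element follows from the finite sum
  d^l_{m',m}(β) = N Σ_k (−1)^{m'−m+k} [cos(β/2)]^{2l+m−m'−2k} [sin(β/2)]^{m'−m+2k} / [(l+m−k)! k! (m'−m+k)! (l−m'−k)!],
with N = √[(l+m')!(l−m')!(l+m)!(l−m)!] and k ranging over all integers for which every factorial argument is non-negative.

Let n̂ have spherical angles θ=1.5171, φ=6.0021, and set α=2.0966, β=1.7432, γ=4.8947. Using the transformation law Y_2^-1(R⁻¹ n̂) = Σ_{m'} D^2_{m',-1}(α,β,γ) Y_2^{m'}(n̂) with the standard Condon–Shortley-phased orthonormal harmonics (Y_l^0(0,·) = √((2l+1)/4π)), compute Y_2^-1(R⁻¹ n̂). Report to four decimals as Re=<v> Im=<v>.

Re=-0.3848 Im=-0.0309

Need the full column D^2_{m',-1} for m'=−2..2 at α=2.0966, β=1.7432, γ=4.8947.
cos(β/2)=0.643603, sin(β/2)=0.765360
d^2_{-2,-1}: single k=1 term ⇒ +0.408084;  D = -0.385146+0.134889i
d^2_{-1,-1}: k∈[0..1] ⇒ +0.171582 -0.727928 = -0.556346;  D = -0.422594-0.361849i
d^2_{0,-1}: k∈[0..1] ⇒ -0.499799 +0.706790 = +0.206991;  D = +0.037528-0.203561i
d^2_{1,-1}: k∈[0..1] ⇒ +0.727928 -0.343133 = +0.384795;  D = -0.362317+0.129590i
d^2_{2,-1}: single k=0 term ⇒ -0.577091;  D = -0.440826-0.372434i
Y_2^{m'}(θ=1.5171,φ=6.0021) and Σ D·Y over m':
  (-0.3851+0.1349i)·(+0.3259+0.2053i)  (-0.4226-0.3618i)·(+0.0398+0.0115i)  (+0.0375-0.2036i)·(-0.3127+0.0000i)  (-0.3623+0.1296i)·(-0.0398+0.0115i)  (-0.4408-0.3724i)·(+0.3259-0.2053i)
Y_2^-1(R⁻¹ n̂) = -0.384790-0.030898i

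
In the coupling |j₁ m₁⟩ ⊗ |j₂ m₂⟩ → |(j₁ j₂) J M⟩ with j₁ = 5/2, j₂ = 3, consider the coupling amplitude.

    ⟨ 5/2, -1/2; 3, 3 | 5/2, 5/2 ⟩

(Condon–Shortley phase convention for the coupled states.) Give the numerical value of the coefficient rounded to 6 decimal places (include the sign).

-0.487950  (= −√(5/21))

triangle: 3!×2!×3!/9! = 72/362880
(j±m)!: 2!×3!×6!×0!×5!×0! = 1036800
prefactor² = (2J+1)×Δ×N² = 8640/7
  k=3: −1/(3!×0!×0!×3!×2!×0!) = -1/72
Σ = -1/72  ⇒  CG² = 8640/7×(-1/72)² = 5/21
CG = −√(5/21) = -0.487950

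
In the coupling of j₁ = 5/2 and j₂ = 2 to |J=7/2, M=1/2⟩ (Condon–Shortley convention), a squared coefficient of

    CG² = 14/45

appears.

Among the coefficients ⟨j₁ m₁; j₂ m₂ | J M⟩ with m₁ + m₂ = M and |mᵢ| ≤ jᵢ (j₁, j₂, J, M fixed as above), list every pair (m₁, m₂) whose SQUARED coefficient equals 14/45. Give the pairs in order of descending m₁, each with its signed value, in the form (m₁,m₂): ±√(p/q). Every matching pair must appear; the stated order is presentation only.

(-1/2,1): −√(14/45)

Admissible pairs with m₁+m₂ = M = 1/2: (-3/2,2), (-1/2,1), (1/2,0), (3/2,-1), (5/2,-2)
  (m₁,m₂)=(5/2,-2): CG² = 4/63, CG = +√(4/63)
  (m₁,m₂)=(3/2,-1): CG² = 121/315, CG = +√(121/315)
  (m₁,m₂)=(1/2,0): CG² = 4/105, CG = +√(4/105)
  (m₁,m₂)=(-1/2,1): CG² = 14/45, CG = −√(14/45)   ← matches the target
  (m₁,m₂)=(-3/2,2): CG² = 64/315, CG = −√(64/315)
Pairs with CG² = 14/45: (-1/2,1): −√(14/45)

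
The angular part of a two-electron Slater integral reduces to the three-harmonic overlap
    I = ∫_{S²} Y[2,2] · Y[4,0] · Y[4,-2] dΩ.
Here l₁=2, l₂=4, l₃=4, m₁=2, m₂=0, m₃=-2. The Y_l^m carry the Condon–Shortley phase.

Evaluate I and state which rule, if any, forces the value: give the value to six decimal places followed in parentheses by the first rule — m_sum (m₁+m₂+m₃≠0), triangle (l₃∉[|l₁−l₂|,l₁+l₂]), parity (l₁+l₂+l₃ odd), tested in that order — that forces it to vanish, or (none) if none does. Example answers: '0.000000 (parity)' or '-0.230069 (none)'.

-0.190365 (none)

Checks pass: Σm=0; 10 even; l₃=4∈[2,6].
(2·2+1)(2·4+1)(2·4+1) = 405
Δ: 2! 2! 6! / 11! → 1/13860
sum: t=0:+1/192 t=1:−1/36 t=2:+1/192 = -5/288
3j²(2 4 4; 0 0 0) = Δ·Π!·Σ² = 20/693  (sign -1)
sum: t=0:+1/192 = 1/192
3j²(2 4 4; 2 0 -2) = Δ·Π!·Σ² = 3/77  (sign +1)
combine: 4πI² = 405·20/693·3/77 = 2700/5929
take √, sign -1: I = -0.19036462
No selection rule forces the value: the integral is nonzero (none).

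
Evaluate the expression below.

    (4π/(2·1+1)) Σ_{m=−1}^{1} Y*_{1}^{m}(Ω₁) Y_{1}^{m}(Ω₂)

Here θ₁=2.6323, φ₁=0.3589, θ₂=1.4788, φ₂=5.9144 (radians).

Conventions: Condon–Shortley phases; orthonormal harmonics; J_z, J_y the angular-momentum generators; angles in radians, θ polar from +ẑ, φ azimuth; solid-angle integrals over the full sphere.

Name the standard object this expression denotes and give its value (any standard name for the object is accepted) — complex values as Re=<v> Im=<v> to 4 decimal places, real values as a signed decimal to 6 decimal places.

This sum is the spherical-harmonic addition theorem: it equals the Legendre polynomial P_l(cos γ) of the angle γ between the two directions.
Expand P_1 via completeness: Σ_{m} conj(Y_{1,m}) at Ω₁ times Y_{1,m} at Ω₂ —
  term(m=-1) = 0.04327 + 0.03855j   from Y*(Ω₁)=0.15772 + 0.05917j, Y(Ω₂)=0.32090 + 0.12402j
  term(m=+0) = -0.01915 + 0.00000j   from Y*(Ω₁)=-0.42659 + 0.00000j, Y(Ω₂)=0.04489 + 0.00000j
  term(m=+1) = 0.04327 - 0.03855j   from Y*(Ω₁)=-0.15772 + 0.05917j, Y(Ω₂)=-0.32090 + 0.12402j
Σ over m = 0.06740 + 0.00000j; ×(4π/3) → 0.28232 + 0.00000j. Real part: 0.282321

Legendre polynomial (addition theorem), +0.282321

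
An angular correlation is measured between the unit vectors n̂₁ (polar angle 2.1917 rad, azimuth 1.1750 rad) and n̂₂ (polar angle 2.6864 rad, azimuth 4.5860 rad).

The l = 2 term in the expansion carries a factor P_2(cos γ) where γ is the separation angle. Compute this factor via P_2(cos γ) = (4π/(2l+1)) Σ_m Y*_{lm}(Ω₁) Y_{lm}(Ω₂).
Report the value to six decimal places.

-0.452553

Addition theorem: P_2(cos γ) = (4π/5) Σ_m Y*_{lm}(Ω₁) Y_{lm}(Ω₂), m = −2…2:
  term(m=-2) = 0.01638 - 0.00979j   from Y*(Ω₁)=-0.17957 + 0.18181j, Y(Ω₂)=-0.07229 - 0.01867j
  term(m=-1) = -0.10749 + 0.02968j   from Y*(Ω₁)=-0.14094 - 0.33730j, Y(Ω₂)=0.03845 - 0.30262j
  term(m=+0) = 0.00217 + 0.00000j   from Y*(Ω₁)=0.00485 + 0.00000j, Y(Ω₂)=0.44791 + 0.00000j
  term(m=+1) = -0.10749 - 0.02968j   from Y*(Ω₁)=0.14094 - 0.33730j, Y(Ω₂)=-0.03845 - 0.30262j
  term(m=+2) = 0.01638 + 0.00979j   from Y*(Ω₁)=-0.17957 - 0.18181j, Y(Ω₂)=-0.07229 + 0.01867j
Total Σ_m = -0.18007 + 0.00000j. Multiply by 2.513274: -0.45255 + 0.00000j. P_2(cos γ) = -0.452553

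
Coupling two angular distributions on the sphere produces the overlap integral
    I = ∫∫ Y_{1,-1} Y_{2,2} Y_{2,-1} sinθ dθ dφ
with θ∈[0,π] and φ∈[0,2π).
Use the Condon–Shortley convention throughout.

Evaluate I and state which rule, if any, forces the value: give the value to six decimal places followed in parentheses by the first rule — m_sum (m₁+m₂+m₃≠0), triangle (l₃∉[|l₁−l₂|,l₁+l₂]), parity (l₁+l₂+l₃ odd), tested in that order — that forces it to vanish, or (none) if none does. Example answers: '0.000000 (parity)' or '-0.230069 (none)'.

0.000000 (parity)

Σlᵢ=5 odd — θ-integrand is odd under cosθ→−cosθ; I=0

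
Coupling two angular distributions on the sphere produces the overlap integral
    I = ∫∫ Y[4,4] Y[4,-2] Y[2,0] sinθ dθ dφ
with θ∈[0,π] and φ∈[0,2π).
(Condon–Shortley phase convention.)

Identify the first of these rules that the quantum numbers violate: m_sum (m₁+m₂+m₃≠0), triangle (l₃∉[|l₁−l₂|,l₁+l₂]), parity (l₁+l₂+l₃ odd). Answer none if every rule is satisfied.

azimuthal sum: 4 − 2 + 0 = 2  ✗
0 ≤ 2 ≤ 8 (triangle on l)
L = 4 + 4 + 2 = 10 (even)

m_sum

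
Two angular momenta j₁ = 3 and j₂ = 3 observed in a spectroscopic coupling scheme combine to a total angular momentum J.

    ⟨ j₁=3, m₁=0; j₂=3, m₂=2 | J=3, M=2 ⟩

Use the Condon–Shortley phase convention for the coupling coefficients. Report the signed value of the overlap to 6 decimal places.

j₁+j₂−J=3  J+j₁−j₂=3  J−j₁+j₂=3  j₁+j₂+J+1=10
(j₁±m₁, j₂±m₂, J±M) = (3,3,5,1,5,1)
P² = 216
sum k=2..3:
  [2] +1/24 = 1/24
  [3] −1/72 = -1/72
S = 1/36
C² = P²·S² = 1/6 ; C = +0.408248

+0.408248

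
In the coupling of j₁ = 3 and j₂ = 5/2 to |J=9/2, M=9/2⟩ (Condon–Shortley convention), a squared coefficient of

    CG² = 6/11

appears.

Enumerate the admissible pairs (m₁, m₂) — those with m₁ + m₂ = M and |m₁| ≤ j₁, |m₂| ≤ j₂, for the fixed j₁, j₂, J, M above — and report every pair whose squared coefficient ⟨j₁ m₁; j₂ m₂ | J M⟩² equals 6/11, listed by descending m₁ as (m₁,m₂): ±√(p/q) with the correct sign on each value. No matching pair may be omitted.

(3,3/2): +√(6/11)

Admissible pairs with m₁+m₂ = M = 9/2: (2,5/2), (3,3/2)
  (m₁,m₂)=(3,3/2): CG² = 6/11, CG = +√(6/11)   ← matches the target
  (m₁,m₂)=(2,5/2): CG² = 5/11, CG = −√(5/11)
Pairs with CG² = 6/11: (3,3/2): +√(6/11)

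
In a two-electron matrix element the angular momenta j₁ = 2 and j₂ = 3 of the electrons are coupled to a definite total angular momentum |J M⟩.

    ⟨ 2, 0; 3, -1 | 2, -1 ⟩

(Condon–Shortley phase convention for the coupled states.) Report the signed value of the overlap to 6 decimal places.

−√(1/7) = -0.377964

√[5·3!1!3!/8! · 2!2!2!4!1!3!] = √(36/7)
  +(−1)^1/∏(1,2,1,1,0,2)! = -1/4  (running -1/4)
  +(−1)^2/∏(2,1,0,0,1,3)! = 1/12  (running -1/6)
⟨..|..⟩ = √(36/7)·(-1/6) = -0.377964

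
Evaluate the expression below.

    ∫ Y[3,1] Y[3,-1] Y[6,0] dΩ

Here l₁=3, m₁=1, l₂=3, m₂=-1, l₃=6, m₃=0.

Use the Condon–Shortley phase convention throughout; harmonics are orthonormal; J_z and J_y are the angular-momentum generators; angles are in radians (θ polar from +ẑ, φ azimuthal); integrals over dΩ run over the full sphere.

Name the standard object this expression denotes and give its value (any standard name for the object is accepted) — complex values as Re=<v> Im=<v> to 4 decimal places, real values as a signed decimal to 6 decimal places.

Gaunt coefficient, +0.177816

This is a Gaunt coefficient — the integral of a triple product of spherical harmonics over the sphere.
Checks pass: Σm=0; 12 even; l₃=6∈[0,6].
(2·3+1)(2·3+1)(2·6+1) = 637
Δ: 0! 6! 6! / 13! → 1/12012
sum: t=0:+1/1296 = 1/1296
3j²(3 3 6; 0 0 0) = Δ·Π!·Σ² = 100/3003  (sign +1)
sum: t=0:+1/2304 = 1/2304
3j²(3 3 6; 1 -1 0) = Δ·Π!·Σ² = 75/4004  (sign +1)
combine: 4πI² = 637·100/3003·75/4004 = 625/1573
take √, sign +1: I = 0.17781595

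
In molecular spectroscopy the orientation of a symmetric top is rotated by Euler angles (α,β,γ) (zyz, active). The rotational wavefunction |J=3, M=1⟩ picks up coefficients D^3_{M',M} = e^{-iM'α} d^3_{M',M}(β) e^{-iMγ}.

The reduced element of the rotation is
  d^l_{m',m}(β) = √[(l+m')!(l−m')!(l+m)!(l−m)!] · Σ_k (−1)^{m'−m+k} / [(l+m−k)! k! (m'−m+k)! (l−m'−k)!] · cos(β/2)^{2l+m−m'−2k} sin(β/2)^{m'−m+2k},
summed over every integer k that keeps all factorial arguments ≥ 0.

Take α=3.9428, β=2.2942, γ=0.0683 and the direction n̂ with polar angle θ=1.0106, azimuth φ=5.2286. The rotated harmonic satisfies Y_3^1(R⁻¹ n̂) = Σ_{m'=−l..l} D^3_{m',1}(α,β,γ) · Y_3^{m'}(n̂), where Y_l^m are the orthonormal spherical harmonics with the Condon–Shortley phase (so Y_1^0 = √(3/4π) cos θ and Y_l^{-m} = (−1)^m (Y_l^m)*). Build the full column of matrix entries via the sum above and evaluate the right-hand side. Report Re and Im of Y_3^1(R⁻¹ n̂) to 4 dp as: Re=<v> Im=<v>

Re=-0.1371 Im=0.2332

Need the full column D^3_{m',1} for m'=−3..3 at α=3.9428, β=2.2942, γ=0.0683.
cos(β/2)=0.411133, sin(β/2)=0.911575
d^3_{-3,1}: single k=4 term ⇒ +0.452044;  D = +0.312902-0.326245i
d^3_{-2,1}: k∈[3..4] ⇒ +0.332931 -0.818362 = -0.485431;  D = -0.017802-0.485104i
d^3_{-1,1}: k∈[2..4] ⇒ +0.142451 -0.933737 +0.573794 = -0.217493;  D = +0.161648+0.145510i
d^3_{0,1}: k∈[1..3] ⇒ +0.037093 -0.547061 +0.896470 = +0.386502;  D = +0.385601-0.026378i
d^3_{1,1}: k∈[0..2] ⇒ +0.004829 -0.189934 +0.700303 = +0.515198;  D = -0.332407+0.393617i
d^3_{2,1}: k∈[0..1] ⇒ -0.033861 +0.332931 = +0.299070;  D = -0.029833-0.297578i
d^3_{3,1}: single k=0 term ⇒ +0.091952;  D = +0.072092+0.057077i
Y_3^{m'}(θ=1.0106,φ=5.2286) and Σ D·Y over m':
  (+0.3129-0.3262i)·(-0.2536-0.0056i)  (-0.0178-0.4851i)·(-0.1998+0.3346i)  (+0.1616+0.1455i)·(+0.0556+0.0980i)  (+0.3856-0.0264i)·(-0.3149+0.0000i)  (-0.3324+0.3936i)·(-0.0556+0.0980i)  (-0.0298-0.2976i)·(-0.1998-0.3346i)  (+0.0721+0.0571i)·(+0.2536-0.0056i)
Y_3^1(R⁻¹ n̂) = -0.137124+0.233235i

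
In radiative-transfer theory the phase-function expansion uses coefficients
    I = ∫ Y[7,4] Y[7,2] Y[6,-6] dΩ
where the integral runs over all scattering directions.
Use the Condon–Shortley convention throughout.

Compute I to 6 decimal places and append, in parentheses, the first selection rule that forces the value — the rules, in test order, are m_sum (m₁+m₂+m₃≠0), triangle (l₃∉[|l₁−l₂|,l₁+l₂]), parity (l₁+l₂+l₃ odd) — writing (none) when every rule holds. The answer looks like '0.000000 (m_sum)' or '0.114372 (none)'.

m-sum 0 ✓  L=20 even ✓  0≤6≤14 ✓
Π(2lᵢ+1) = 15×15×13 = 2925
triangle coeff Δ(7,7,6) = 1/2444321880
Σ_t [1,7]: t=1:−1/2612736000 t=2:+1/20736000 t=3:−1/1658880 t=4:+1/746496 t=5:−1/1658880 t=6:+1/20736000 t=7:−1/2612736000 = 1/4354560
(3j)²=1000/138567 [(7 7 6; 0 0 0)], sign=+1
Σ_t [3,3]: t=3:−1/373248000 = -1/373248000
(3j)²=308/20995 [(7 7 6; 4 2 -6)], sign=-1
⇒ 4πI² = 420000/1356277
I = (-1)√(420000/1356277/(4π)) = -0.15698043
No selection rule forces the value: the integral is nonzero (none).

-0.156980 (none)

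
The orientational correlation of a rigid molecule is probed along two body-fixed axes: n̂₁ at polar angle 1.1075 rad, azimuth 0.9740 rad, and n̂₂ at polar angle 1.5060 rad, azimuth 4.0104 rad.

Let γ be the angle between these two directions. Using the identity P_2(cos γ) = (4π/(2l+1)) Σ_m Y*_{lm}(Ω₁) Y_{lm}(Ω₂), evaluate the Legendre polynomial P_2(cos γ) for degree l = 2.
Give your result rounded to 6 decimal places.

Addition theorem: P_2(cos γ) = (4π/5) Σ_m Y*_{lm}(Ω₁) Y_{lm}(Ω₂), m = −2…2:
  m=-2: Y*=-0.11386 + 0.28740j  Y=-0.06387 - 0.37931j  product 0.11629 + 0.02483j
  m=-1: Y*=0.17358 + 0.25547j  Y=-0.03223 + 0.03812j  product -0.01533 - 0.00162j
  m=+0: Y*=-0.12642 + 0.00000j  Y=-0.31142 + 0.00000j  product 0.03937 + 0.00000j
  m=+1: Y*=-0.17358 + 0.25547j  Y=0.03223 + 0.03812j  product -0.01533 + 0.00162j
  m=+2: Y*=-0.11386 - 0.28740j  Y=-0.06387 + 0.37931j  product 0.11629 - 0.02483j
Σ over m = 0.24128 + 0.00000j; ×(4π/5) → 0.60640 + 0.00000j. Real part: 0.606397

0.606397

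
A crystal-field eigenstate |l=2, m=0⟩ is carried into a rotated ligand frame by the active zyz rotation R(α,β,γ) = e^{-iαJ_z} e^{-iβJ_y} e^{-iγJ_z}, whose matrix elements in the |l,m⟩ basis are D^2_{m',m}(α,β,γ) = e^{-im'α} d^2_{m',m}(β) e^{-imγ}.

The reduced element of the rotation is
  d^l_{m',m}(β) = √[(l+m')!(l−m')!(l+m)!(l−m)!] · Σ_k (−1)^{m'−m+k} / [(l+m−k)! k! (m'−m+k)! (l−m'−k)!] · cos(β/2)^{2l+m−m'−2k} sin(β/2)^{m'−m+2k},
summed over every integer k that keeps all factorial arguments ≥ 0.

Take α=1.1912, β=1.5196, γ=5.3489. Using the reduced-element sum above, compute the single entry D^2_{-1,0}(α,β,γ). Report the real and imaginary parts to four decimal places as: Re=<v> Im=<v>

D^2_{-1,0}(1.1912,1.5196,5.3489) = e^{-i·-1·1.1912}·d^2_{-1,0}(1.5196)·e^{-i·0·5.3489}. Compute d first:
Half-angle: c=0.724974, s=0.688776. N=√(1·6·2·2)=4.898979
k: max(0,(0)−(-1))=1 … min(2+(0),2−(-1))=2
  k=1: (−1)^0·4.8990/(2)·0.7250^3·0.6888^1 = +0.642867
  k=2: (−1)^1·4.8990/(2)·0.7250^1·0.6888^3 = -0.580274
d^2_{-1,0}(1.5196) = +0.642867 -0.580274 = +0.062593
Phases: e^{-i·(-1)·1.1912}=+0.370546+0.928814i, e^{-i·(0)·5.3489}=+1.000000+0.000000i ⇒ D=+0.023194+0.058137i

Re=0.0232 Im=0.0581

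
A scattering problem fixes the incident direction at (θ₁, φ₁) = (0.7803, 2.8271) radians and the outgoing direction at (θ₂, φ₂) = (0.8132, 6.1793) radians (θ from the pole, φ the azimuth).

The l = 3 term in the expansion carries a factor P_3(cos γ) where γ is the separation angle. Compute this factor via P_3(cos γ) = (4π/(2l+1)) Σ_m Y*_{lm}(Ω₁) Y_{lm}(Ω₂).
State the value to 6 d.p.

Addition theorem: P_3(cos γ) = (4π/7) Σ_m Y*_{lm}(Ω₁) Y_{lm}(Ω₂), m = −3…3:
  m=-3: Y*=(-0.085264, 0.117604)  Y=(0.152271, 0.049055)  product (-0.018752, 0.013725)
  m=-2: Y*=(0.290669, -0.211480)  Y=(0.362686, 0.076459)  product (0.121591, -0.054476)
  m=-1: Y*=(-0.329817, 0.107286)  Y=(0.317837, 0.033138)  product (-0.108383, 0.023170)
  m=+0: Y*=(-0.125848, -0.000000)  Y=(-0.163848, 0.000000)  product (0.020620, 0.000000)
  m=+1: Y*=(0.329817, 0.107286)  Y=(-0.317837, 0.033138)  product (-0.108383, -0.023170)
  m=+2: Y*=(0.290669, 0.211480)  Y=(0.362686, -0.076459)  product (0.121591, 0.054476)
  m=+3: Y*=(0.085264, 0.117604)  Y=(-0.152271, 0.049055)  product (-0.018752, -0.013725)
Σ over m = (0.009531, 0.000000); ×(4π/7) → (0.017110, 0.000000). Real part: 0.017110

0.017110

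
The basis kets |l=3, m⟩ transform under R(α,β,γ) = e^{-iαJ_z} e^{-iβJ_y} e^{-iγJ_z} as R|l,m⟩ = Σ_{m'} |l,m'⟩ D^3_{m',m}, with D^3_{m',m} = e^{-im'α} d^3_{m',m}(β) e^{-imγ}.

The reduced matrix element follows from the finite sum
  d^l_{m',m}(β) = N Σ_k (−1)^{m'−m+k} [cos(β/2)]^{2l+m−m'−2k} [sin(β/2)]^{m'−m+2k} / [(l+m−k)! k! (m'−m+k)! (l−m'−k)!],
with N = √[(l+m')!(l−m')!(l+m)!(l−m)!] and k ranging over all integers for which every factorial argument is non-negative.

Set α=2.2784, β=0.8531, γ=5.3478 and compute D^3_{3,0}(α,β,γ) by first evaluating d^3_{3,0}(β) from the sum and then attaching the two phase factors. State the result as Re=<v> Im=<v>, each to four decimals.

Re=-0.2035 Im=0.1253

D^3_{3,0}(2.2784,0.8531,5.3478) = e^{-i·3·2.2784}·d^3_{3,0}(0.8531)·e^{-i·0·5.3478}. Compute d first:
Half-angle: c=0.910399, s=0.413732. N=√(720·1·6·6)=160.996894
k∈{0} keeps every argument non-negative
  k=0: (−1)^3·160.9969/(36)·0.9104^3·0.4137^3 = -0.238984
d^3_{3,0}(0.8531) = -0.238984
Phases: e^{-i·(3)·2.2784}=+0.851470-0.524404i, e^{-i·(0)·5.3478}=+1.000000+0.000000i ⇒ D=-0.203487+0.125324i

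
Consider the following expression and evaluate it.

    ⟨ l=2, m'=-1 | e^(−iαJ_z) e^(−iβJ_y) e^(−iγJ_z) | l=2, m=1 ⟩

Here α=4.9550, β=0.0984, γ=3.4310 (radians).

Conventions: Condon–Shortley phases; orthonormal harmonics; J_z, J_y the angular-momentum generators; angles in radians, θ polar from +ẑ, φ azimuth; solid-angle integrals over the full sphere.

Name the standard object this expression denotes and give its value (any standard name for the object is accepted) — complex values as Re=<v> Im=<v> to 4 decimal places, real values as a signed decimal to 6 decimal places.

This is a Wigner D-matrix element — the rotation-matrix element ⟨l m'| R(α,β,γ) |l m⟩ in the angular-momentum basis.
First d^2_{-1,1}(β=0.0984), then the phase factors e^{-i(-1)α} and e^{-i(1)γ}:
With c≡cos(β/2)=0.998790 and s≡sin(β/2)=0.049180, N=[1·6·6·1]^{1/2}=6.000000
Admissible k: 2..3 (factorial args all ≥0)
  k=2: (−1)^0·6.0000/(2)·0.9988^2·0.0492^2 = +0.007239
  k=3: (−1)^1·6.0000/(6)·0.9988^0·0.0492^4 = -0.000006
d^2_{-1,1}(0.0984) = +0.007239 -0.000006 = +0.007233
D = (+0.240238-0.970714i)·(+0.007233)·(-0.958413+0.285384i) = +0.000338+0.007225i

Wigner D-matrix element, Re=0.0003 Im=0.0072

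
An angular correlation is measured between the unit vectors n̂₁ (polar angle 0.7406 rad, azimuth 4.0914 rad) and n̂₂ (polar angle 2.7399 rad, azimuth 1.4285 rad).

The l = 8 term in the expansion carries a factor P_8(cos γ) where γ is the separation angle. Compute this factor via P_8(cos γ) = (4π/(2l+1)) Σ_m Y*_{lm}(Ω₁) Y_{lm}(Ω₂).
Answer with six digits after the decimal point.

Expand P_8 via completeness: Σ_{m} conj(Y_{8,m}) at Ω₁ times Y_{8,m} at Ω₂ —
  [-8]  conj(Y_{8,-8})(Ω₁) = +0.005596+0.021423i ; Y_{8,-8}(Ω₂) = +0.000118+0.000256i ; Δ = -0.000005+0.000004i
  [-7]  conj(Y_{8,-7})(Ω₁) = -0.090482-0.034624i ; Y_{8,-7}(Ω₂) = +0.002224-0.001441i ; Δ = -0.000251+0.000053i
  [-6]  conj(Y_{8,-6})(Ω₁) = +0.212442-0.140508i ; Y_{8,-6}(Ω₂) = -0.010344-0.011865i ; Δ = -0.003865-0.001067i
  [-5]  conj(Y_{8,-5})(Ω₁) = -0.015902+0.433718i ; Y_{8,-5}(Ω₂) = -0.043339+0.050271i ; Δ = -0.021114-0.019596i
  [-4]  conj(Y_{8,-4})(Ω₁) = -0.339883-0.262500i ; Y_{8,-4}(Ω₂) = +0.170601+0.109154i ; Δ = -0.029331-0.081882i
  [-3]  conj(Y_{8,-3})(Ω₁) = +0.077686-0.023366i ; Y_{8,-3}(Ω₂) = +0.178298-0.391982i ; Δ = +0.004692-0.034618i
  [-2]  conj(Y_{8,-2})(Ω₁) = +0.111062-0.325500i ; Y_{8,-2}(Ω₂) = -0.533244-0.155992i ; Δ = -0.109999+0.156246i
  [-1]  conj(Y_{8,-1})(Ω₁) = +0.150484+0.210348i ; Y_{8,-1}(Ω₂) = -0.029379+0.205070i ; Δ = -0.047557+0.024680i
  [+0]  conj(Y_{8,0})(Ω₁) = +0.272433-0.000000i ; Y_{8,0}(Ω₂) = -0.432873+0.000000i ; Δ = -0.117929+0.000000i
  [+1]  conj(Y_{8,1})(Ω₁) = -0.150484+0.210348i ; Y_{8,1}(Ω₂) = +0.029379+0.205070i ; Δ = -0.047557-0.024680i
  [+2]  conj(Y_{8,2})(Ω₁) = +0.111062+0.325500i ; Y_{8,2}(Ω₂) = -0.533244+0.155992i ; Δ = -0.109999-0.156246i
  [+3]  conj(Y_{8,3})(Ω₁) = -0.077686-0.023366i ; Y_{8,3}(Ω₂) = -0.178298-0.391982i ; Δ = +0.004692+0.034618i
  [+4]  conj(Y_{8,4})(Ω₁) = -0.339883+0.262500i ; Y_{8,4}(Ω₂) = +0.170601-0.109154i ; Δ = -0.029331+0.081882i
  [+5]  conj(Y_{8,5})(Ω₁) = +0.015902+0.433718i ; Y_{8,5}(Ω₂) = +0.043339+0.050271i ; Δ = -0.021114+0.019596i
  [+6]  conj(Y_{8,6})(Ω₁) = +0.212442+0.140508i ; Y_{8,6}(Ω₂) = -0.010344+0.011865i ; Δ = -0.003865+0.001067i
  [+7]  conj(Y_{8,7})(Ω₁) = +0.090482-0.034624i ; Y_{8,7}(Ω₂) = -0.002224-0.001441i ; Δ = -0.000251-0.000053i
  [+8]  conj(Y_{8,8})(Ω₁) = +0.005596-0.021423i ; Y_{8,8}(Ω₂) = +0.000118-0.000256i ; Δ = -0.000005-0.000004i
Σ over m = -0.532788-0.000000i; ×(4π/17) → -0.393836-0.000000i. Real part: -0.393836

-0.393836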